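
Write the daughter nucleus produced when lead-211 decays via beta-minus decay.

Bi-211

Beta-minus decay: mass number changes by +0, atomic number by +1.
A: 211 = 211; Z: 82 + 1 = 83.
Z = 83 is bismuth, so the daughter is bismuth-211.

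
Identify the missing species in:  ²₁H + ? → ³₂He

proton

Conserve mass number: 2 + A = 3, so A = 1.
Conserve atomic number: 1 + Z = 2, so Z = 1.
A = 1 and Z = 1 is ¹₁H — a proton.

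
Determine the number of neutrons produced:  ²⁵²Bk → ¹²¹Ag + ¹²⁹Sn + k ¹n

2

Conserve mass number: 252 = 121 + 129 + k, so k = 252 − 250 = 2.
Check atomic number: 97 = 47 + 50 + 0 = 97. ✓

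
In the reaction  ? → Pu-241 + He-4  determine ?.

Conserve mass number: A = 241 + 4, so A = 245.
Conserve atomic number: Z = 94 + 2, so Z = 96.
Z = 96 is curium, so the species is Cm-245.

Cm-245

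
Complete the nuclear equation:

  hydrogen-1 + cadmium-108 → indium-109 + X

Conserve mass number: 1 + 108 = 109 + A, so A = 0.
Conserve atomic number: 1 + 48 = 49 + Z, so Z = 0.
A = 0 and Z = 0 is γ — a gamma ray.

gamma ray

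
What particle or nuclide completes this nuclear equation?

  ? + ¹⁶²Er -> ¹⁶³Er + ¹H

deuteron

Conserve mass number: A + 162 = 163 + 1, so A = 2.
Conserve atomic number: Z + 68 = 68 + 1, so Z = 1.
A = 2 and Z = 1 is ²H — a deuteron.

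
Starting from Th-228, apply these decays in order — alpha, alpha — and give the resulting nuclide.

Rn-220

Start: (A, Z) = (228, 90).
After α: (224, 88).
After α: (220, 86).
Z = 86 is radon.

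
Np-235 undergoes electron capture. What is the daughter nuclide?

Electron capture: mass number changes by +0, atomic number by -1.
A: 235 = 235; Z: 93 − 1 = 92.
Z = 92 is uranium, so the daughter is U-235.

U-235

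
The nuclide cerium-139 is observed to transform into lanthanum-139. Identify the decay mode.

ΔA = 139 − 139 = 0; ΔZ = 57 − 58 = -1.
A is unchanged and Z drops by 1 — a proton has become a neutron (β⁺ emission or electron capture).

beta-plus decay or electron capture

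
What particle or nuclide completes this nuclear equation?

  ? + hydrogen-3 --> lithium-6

Conserve mass number: A + 3 = 6, so A = 3.
Conserve atomic number: Z + 1 = 3, so Z = 2.
Z = 2 is helium, so the species is helium-3.

He-3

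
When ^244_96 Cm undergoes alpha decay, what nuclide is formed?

Pu-240

Alpha decay: mass number changes by -4, atomic number by -2.
A: 244 − 4 = 240; Z: 96 − 2 = 94.
Z = 94 is plutonium, so the daughter is ^240_94 Pu.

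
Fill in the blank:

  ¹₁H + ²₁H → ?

He-3

Conserve mass number: 1 + 2 = A, so A = 3.
Conserve atomic number: 1 + 1 = Z, so Z = 2.
Z = 2 is helium, so the species is ³₂He.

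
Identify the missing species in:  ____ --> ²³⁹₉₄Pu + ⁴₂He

Cm-243

Conserve mass number: A = 239 + 4, so A = 243.
Conserve atomic number: Z = 94 + 2, so Z = 96.
Z = 96 is curium, so the species is ²⁴³₉₆Cm.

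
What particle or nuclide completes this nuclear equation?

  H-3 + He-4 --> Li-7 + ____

Conserve mass number: 3 + 4 = 7 + A, so A = 0.
Conserve atomic number: 1 + 2 = 3 + Z, so Z = 0.
A = 0 and Z = 0 is γ — a gamma ray.

gamma ray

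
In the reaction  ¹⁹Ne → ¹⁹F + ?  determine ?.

positron

Conserve mass number: 19 = 19 + A, so A = 0.
Conserve atomic number: 10 = 9 + Z, so Z = 1.
A = 0 and Z = 1 is e⁺ — a positron.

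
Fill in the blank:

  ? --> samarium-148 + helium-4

Gd-152

Conserve mass number: A = 148 + 4, so A = 152.
Conserve atomic number: Z = 62 + 2, so Z = 64.
Z = 64 is gadolinium, so the species is gadolinium-152.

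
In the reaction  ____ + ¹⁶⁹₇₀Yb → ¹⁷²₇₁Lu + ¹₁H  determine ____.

alpha particle

Conserve mass number: A + 169 = 172 + 1, so A = 4.
Conserve atomic number: Z + 70 = 71 + 1, so Z = 2.
A = 4 and Z = 2 is ⁴₂He — an alpha particle.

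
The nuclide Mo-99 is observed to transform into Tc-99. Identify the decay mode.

ΔA = 99 − 99 = 0; ΔZ = 43 − 42 = +1.
A is unchanged and Z rises by 1 — a neutron has become a proton (β⁻ decay).

beta-minus decay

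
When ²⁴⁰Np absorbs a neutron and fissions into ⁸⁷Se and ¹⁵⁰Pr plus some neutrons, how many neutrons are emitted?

Conserve mass number: 241 = 87 + 150 + k, so k = 241 − 237 = 4.
Check atomic number: 93 = 34 + 59 + 0 = 93. ✓

4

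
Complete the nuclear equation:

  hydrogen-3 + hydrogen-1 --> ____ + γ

Conserve mass number: 3 + 1 = A + 0, so A = 4.
Conserve atomic number: 1 + 1 = Z + 0, so Z = 2.
A = 4 and Z = 2 is helium-4 — an alpha particle.

He-4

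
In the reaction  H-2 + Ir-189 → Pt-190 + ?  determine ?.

neutron

Conserve mass number: 2 + 189 = 190 + A, so A = 1.
Conserve atomic number: 1 + 77 = 78 + Z, so Z = 0.
A = 1 and Z = 0 is n — a neutron.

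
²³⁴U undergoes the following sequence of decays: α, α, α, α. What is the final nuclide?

Po-218

Start: (A, Z) = (234, 92).
After α: (230, 90).
After α: (226, 88).
After α: (222, 86).
After α: (218, 84).
Z = 84 is polonium.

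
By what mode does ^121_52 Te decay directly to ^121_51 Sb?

ΔA = 121 − 121 = 0; ΔZ = 51 − 52 = -1.
A is unchanged and Z drops by 1 — a proton has become a neutron (β⁺ emission or electron capture).

beta-plus decay or electron capture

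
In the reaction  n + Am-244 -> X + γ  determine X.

Am-245

Conserve mass number: 1 + 244 = A + 0, so A = 245.
Conserve atomic number: 0 + 95 = Z + 0, so Z = 95.
Z = 95 is americium, so the species is Am-245.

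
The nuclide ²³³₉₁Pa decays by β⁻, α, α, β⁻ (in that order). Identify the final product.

Start: (A, Z) = (233, 91).
After β⁻: (233, 92).
After α: (229, 90).
After α: (225, 88).
After β⁻: (225, 89).
Z = 89 is actinium.

Ac-225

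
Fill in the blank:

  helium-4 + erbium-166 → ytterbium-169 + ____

Conserve mass number: 4 + 166 = 169 + A, so A = 1.
Conserve atomic number: 2 + 68 = 70 + Z, so Z = 0.
A = 1 and Z = 0 is neutron — a neutron.

neutron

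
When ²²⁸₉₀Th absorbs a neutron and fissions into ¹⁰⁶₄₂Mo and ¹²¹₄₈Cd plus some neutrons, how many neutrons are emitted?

2

Conserve mass number: 229 = 106 + 121 + k, so k = 229 − 227 = 2.
Check atomic number: 90 = 42 + 48 + 0 = 90. ✓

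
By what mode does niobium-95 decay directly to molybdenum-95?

ΔA = 95 − 95 = 0; ΔZ = 42 − 41 = +1.
A is unchanged and Z rises by 1 — a neutron has become a proton (β⁻ decay).

beta-minus decay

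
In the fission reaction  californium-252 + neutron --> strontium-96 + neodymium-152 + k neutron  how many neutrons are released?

Conserve mass number: 253 = 96 + 152 + k, so k = 253 − 248 = 5.
Check atomic number: 98 = 38 + 60 + 0 = 98. ✓

5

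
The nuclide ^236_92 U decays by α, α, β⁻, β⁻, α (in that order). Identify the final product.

Ra-224

Start: (A, Z) = (236, 92).
After α: (232, 90).
After α: (228, 88).
After β⁻: (228, 89).
After β⁻: (228, 90).
After α: (224, 88).
Z = 88 is radium.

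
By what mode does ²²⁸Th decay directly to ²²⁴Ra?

ΔA = 224 − 228 = -4; ΔZ = 88 − 90 = -2.
A drops by 4 and Z drops by 2 — the signature of alpha emission.

alpha decay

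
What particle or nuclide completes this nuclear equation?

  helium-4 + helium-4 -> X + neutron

Be-7

Conserve mass number: 4 + 4 = A + 1, so A = 7.
Conserve atomic number: 2 + 2 = Z + 0, so Z = 4.
Z = 4 is beryllium, so the species is beryllium-7.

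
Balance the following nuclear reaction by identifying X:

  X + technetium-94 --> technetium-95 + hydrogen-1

Conserve mass number: A + 94 = 95 + 1, so A = 2.
Conserve atomic number: Z + 43 = 43 + 1, so Z = 1.
A = 2 and Z = 1 is hydrogen-2 — a deuteron.

deuteron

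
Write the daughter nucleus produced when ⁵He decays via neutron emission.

He-4

Neutron emission: mass number changes by -1, atomic number by +0.
A: 5 − 1 = 4; Z: 2 = 2.
Z = 2 is helium, so the daughter is ⁴He.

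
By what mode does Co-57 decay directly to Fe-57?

beta-plus decay or electron capture

ΔA = 57 − 57 = 0; ΔZ = 26 − 27 = -1.
A is unchanged and Z drops by 1 — a proton has become a neutron (β⁺ emission or electron capture).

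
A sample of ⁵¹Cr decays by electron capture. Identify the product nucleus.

V-51

Electron capture: mass number changes by +0, atomic number by -1.
A: 51 = 51; Z: 24 − 1 = 23.
Z = 23 is vanadium, so the daughter is ⁵¹V.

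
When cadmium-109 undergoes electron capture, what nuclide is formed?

Ag-109

Electron capture: mass number changes by +0, atomic number by -1.
A: 109 = 109; Z: 48 − 1 = 47.
Z = 47 is silver, so the daughter is silver-109.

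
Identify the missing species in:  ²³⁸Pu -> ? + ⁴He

Conserve mass number: 238 = A + 4, so A = 234.
Conserve atomic number: 94 = Z + 2, so Z = 92.
Z = 92 is uranium, so the species is ²³⁴U.

U-234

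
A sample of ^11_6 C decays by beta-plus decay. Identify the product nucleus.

Beta-plus decay: mass number changes by +0, atomic number by -1.
A: 11 = 11; Z: 6 − 1 = 5.
Z = 5 is boron, so the daughter is ^11_5 B.

B-11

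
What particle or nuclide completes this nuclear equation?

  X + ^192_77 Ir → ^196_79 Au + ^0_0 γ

alpha particle

Conserve mass number: A + 192 = 196 + 0, so A = 4.
Conserve atomic number: Z + 77 = 79 + 0, so Z = 2.
A = 4 and Z = 2 is ^4_2 He — an alpha particle.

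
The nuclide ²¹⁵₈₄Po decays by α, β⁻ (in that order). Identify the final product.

Bi-211

Start: (A, Z) = (215, 84).
After α: (211, 82).
After β⁻: (211, 83).
Z = 83 is bismuth.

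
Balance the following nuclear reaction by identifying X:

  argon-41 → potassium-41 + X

Conserve mass number: 41 = 41 + A, so A = 0.
Conserve atomic number: 18 = 19 + Z, so Z = -1.
A = 0 and Z = -1 is e⁻ — a beta-minus particle.

beta-minus particle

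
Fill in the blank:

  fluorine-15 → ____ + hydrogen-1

Conserve mass number: 15 = A + 1, so A = 14.
Conserve atomic number: 9 = Z + 1, so Z = 8.
Z = 8 is oxygen, so the species is oxygen-14.

O-14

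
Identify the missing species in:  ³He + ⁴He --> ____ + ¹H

Conserve mass number: 3 + 4 = A + 1, so A = 6.
Conserve atomic number: 2 + 2 = Z + 1, so Z = 3.
Z = 3 is lithium, so the species is ⁶Li.

Li-6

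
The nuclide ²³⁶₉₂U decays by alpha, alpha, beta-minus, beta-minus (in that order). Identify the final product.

Start: (A, Z) = (236, 92).
After α: (232, 90).
After α: (228, 88).
After β⁻: (228, 89).
After β⁻: (228, 90).
Z = 90 is thorium.

Th-228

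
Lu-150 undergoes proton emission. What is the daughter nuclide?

Proton emission: mass number changes by -1, atomic number by -1.
A: 150 − 1 = 149; Z: 71 − 1 = 70.
Z = 70 is ytterbium, so the daughter is Yb-149.

Yb-149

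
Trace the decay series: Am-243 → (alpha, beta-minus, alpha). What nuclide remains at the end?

Start: (A, Z) = (243, 95).
After α: (239, 93).
After β⁻: (239, 94).
After α: (235, 92).
Z = 92 is uranium.

U-235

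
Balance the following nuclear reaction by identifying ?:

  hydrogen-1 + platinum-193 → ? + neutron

Au-193

Conserve mass number: 1 + 193 = A + 1, so A = 193.
Conserve atomic number: 1 + 78 = Z + 0, so Z = 79.
Z = 79 is gold, so the species is gold-193.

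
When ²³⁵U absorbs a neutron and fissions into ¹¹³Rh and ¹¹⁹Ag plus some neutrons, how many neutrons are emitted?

Conserve mass number: 236 = 113 + 119 + k, so k = 236 − 232 = 4.
Check atomic number: 92 = 45 + 47 + 0 = 92. ✓

4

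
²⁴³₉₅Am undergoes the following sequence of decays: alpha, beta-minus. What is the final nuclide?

Start: (A, Z) = (243, 95).
After α: (239, 93).
After β⁻: (239, 94).
Z = 94 is plutonium.

Pu-239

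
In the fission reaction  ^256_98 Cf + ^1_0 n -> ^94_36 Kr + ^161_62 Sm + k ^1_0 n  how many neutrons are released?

2

Conserve mass number: 257 = 94 + 161 + k, so k = 257 − 255 = 2.
Check atomic number: 98 = 36 + 62 + 0 = 98. ✓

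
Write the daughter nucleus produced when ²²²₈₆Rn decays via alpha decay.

Alpha decay: mass number changes by -4, atomic number by -2.
A: 222 − 4 = 218; Z: 86 − 2 = 84.
Z = 84 is polonium, so the daughter is ²¹⁸₈₄Po.

Po-218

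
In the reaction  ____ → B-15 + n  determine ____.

Conserve mass number: A = 15 + 1, so A = 16.
Conserve atomic number: Z = 5 + 0, so Z = 5.
Z = 5 is boron, so the species is B-16.

B-16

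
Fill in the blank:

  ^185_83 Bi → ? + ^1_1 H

Conserve mass number: 185 = A + 1, so A = 184.
Conserve atomic number: 83 = Z + 1, so Z = 82.
Z = 82 is lead, so the species is ^184_82 Pb.

Pb-184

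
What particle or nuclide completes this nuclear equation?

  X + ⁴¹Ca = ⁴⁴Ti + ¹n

Conserve mass number: A + 41 = 44 + 1, so A = 4.
Conserve atomic number: Z + 20 = 22 + 0, so Z = 2.
A = 4 and Z = 2 is ⁴He — an alpha particle.

alpha particle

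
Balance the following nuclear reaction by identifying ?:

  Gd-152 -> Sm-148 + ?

alpha particle

Conserve mass number: 152 = 148 + A, so A = 4.
Conserve atomic number: 64 = 62 + Z, so Z = 2.
A = 4 and Z = 2 is He-4 — an alpha particle.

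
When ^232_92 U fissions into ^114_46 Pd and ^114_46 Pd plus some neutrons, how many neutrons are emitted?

4

Conserve mass number: 232 = 114 + 114 + k, so k = 232 − 228 = 4.
Check atomic number: 92 = 46 + 46 + 0 = 92. ✓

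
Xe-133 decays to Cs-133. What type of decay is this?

ΔA = 133 − 133 = 0; ΔZ = 55 − 54 = +1.
A is unchanged and Z rises by 1 — a neutron has become a proton (β⁻ decay).

beta-minus decay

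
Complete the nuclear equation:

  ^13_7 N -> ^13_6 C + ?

Conserve mass number: 13 = 13 + A, so A = 0.
Conserve atomic number: 7 = 6 + Z, so Z = 1.
A = 0 and Z = 1 is ^0_1 e — a positron.

positron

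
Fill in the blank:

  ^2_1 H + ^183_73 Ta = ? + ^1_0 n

Conserve mass number: 2 + 183 = A + 1, so A = 184.
Conserve atomic number: 1 + 73 = Z + 0, so Z = 74.
Z = 74 is tungsten, so the species is ^184_74 W.

W-184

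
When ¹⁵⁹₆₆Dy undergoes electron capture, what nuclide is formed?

Tb-159

Electron capture: mass number changes by +0, atomic number by -1.
A: 159 = 159; Z: 66 − 1 = 65.
Z = 65 is terbium, so the daughter is ¹⁵⁹₆₅Tb.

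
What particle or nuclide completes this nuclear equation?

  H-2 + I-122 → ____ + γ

Conserve mass number: 2 + 122 = A + 0, so A = 124.
Conserve atomic number: 1 + 53 = Z + 0, so Z = 54.
Z = 54 is xenon, so the species is Xe-124.

Xe-124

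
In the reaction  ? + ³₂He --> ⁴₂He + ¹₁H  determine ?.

deuteron

Conserve mass number: A + 3 = 4 + 1, so A = 2.
Conserve atomic number: Z + 2 = 2 + 1, so Z = 1.
A = 2 and Z = 1 is ²₁H — a deuteron.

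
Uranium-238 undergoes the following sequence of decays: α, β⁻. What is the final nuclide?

Pa-234

Start: (A, Z) = (238, 92).
After α: (234, 90).
After β⁻: (234, 91).
Z = 91 is protactinium.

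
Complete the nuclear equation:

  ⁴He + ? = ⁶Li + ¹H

He-3

Conserve mass number: 4 + A = 6 + 1, so A = 3.
Conserve atomic number: 2 + Z = 3 + 1, so Z = 2.
Z = 2 is helium, so the species is ³He.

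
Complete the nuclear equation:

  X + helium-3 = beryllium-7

Conserve mass number: A + 3 = 7, so A = 4.
Conserve atomic number: Z + 2 = 4, so Z = 2.
A = 4 and Z = 2 is helium-4 — an alpha particle.

alpha particle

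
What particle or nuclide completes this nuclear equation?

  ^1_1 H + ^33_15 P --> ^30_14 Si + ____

alpha particle

Conserve mass number: 1 + 33 = 30 + A, so A = 4.
Conserve atomic number: 1 + 15 = 14 + Z, so Z = 2.
A = 4 and Z = 2 is ^4_2 He — an alpha particle.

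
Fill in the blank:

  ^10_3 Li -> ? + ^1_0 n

Conserve mass number: 10 = A + 1, so A = 9.
Conserve atomic number: 3 = Z + 0, so Z = 3.
Z = 3 is lithium, so the species is ^9_3 Li.

Li-9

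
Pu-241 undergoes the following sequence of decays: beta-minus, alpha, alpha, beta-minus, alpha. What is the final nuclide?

Start: (A, Z) = (241, 94).
After β⁻: (241, 95).
After α: (237, 93).
After α: (233, 91).
After β⁻: (233, 92).
After α: (229, 90).
Z = 90 is thorium.

Th-229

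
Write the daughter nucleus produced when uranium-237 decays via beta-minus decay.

Beta-minus decay: mass number changes by +0, atomic number by +1.
A: 237 = 237; Z: 92 + 1 = 93.
Z = 93 is neptunium, so the daughter is neptunium-237.

Np-237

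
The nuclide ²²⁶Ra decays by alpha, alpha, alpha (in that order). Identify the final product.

Start: (A, Z) = (226, 88).
After α: (222, 86).
After α: (218, 84).
After α: (214, 82).
Z = 82 is lead.

Pb-214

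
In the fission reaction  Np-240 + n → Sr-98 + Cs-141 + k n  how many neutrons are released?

2

Conserve mass number: 241 = 98 + 141 + k, so k = 241 − 239 = 2.
Check atomic number: 93 = 38 + 55 + 0 = 93. ✓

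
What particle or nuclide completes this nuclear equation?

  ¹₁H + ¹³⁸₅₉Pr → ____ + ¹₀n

Conserve mass number: 1 + 138 = A + 1, so A = 138.
Conserve atomic number: 1 + 59 = Z + 0, so Z = 60.
Z = 60 is neodymium, so the species is ¹³⁸₆₀Nd.

Nd-138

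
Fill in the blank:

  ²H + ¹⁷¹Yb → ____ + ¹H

Conserve mass number: 2 + 171 = A + 1, so A = 172.
Conserve atomic number: 1 + 70 = Z + 1, so Z = 70.
Z = 70 is ytterbium, so the species is ¹⁷²Yb.

Yb-172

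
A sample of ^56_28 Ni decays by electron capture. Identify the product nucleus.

Co-56

Electron capture: mass number changes by +0, atomic number by -1.
A: 56 = 56; Z: 28 − 1 = 27.
Z = 27 is cobalt, so the daughter is ^56_27 Co.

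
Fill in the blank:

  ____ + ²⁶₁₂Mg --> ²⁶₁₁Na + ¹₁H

neutron

Conserve mass number: A + 26 = 26 + 1, so A = 1.
Conserve atomic number: Z + 12 = 11 + 1, so Z = 0.
A = 1 and Z = 0 is ¹₀n — a neutron.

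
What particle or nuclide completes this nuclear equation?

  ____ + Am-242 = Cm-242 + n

Conserve mass number: A + 242 = 242 + 1, so A = 1.
Conserve atomic number: Z + 95 = 96 + 0, so Z = 1.
A = 1 and Z = 1 is H-1 — a proton.

proton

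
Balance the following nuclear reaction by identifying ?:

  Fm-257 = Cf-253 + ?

alpha particle

Conserve mass number: 257 = 253 + A, so A = 4.
Conserve atomic number: 100 = 98 + Z, so Z = 2.
A = 4 and Z = 2 is He-4 — an alpha particle.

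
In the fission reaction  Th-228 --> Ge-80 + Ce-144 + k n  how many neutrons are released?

Conserve mass number: 228 = 80 + 144 + k, so k = 228 − 224 = 4.
Check atomic number: 90 = 32 + 58 + 0 = 90. ✓

4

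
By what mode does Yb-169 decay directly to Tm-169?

ΔA = 169 − 169 = 0; ΔZ = 69 − 70 = -1.
A is unchanged and Z drops by 1 — a proton has become a neutron (β⁺ emission or electron capture).

beta-plus decay or electron capture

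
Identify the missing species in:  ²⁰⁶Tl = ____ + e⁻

Conserve mass number: 206 = A + 0, so A = 206.
Conserve atomic number: 81 = Z − 1, so Z = 82.
Z = 82 is lead, so the species is ²⁰⁶Pb.

Pb-206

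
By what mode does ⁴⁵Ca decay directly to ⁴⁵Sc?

beta-minus decay

ΔA = 45 − 45 = 0; ΔZ = 21 − 20 = +1.
A is unchanged and Z rises by 1 — a neutron has become a proton (β⁻ decay).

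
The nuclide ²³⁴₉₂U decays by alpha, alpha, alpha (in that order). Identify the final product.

Start: (A, Z) = (234, 92).
After α: (230, 90).
After α: (226, 88).
After α: (222, 86).
Z = 86 is radon.

Rn-222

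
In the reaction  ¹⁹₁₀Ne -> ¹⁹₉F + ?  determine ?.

Conserve mass number: 19 = 19 + A, so A = 0.
Conserve atomic number: 10 = 9 + Z, so Z = 1.
A = 0 and Z = 1 is ⁰₁e — a positron.

positron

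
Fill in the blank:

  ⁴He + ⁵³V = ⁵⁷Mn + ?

Conserve mass number: 4 + 53 = 57 + A, so A = 0.
Conserve atomic number: 2 + 23 = 25 + Z, so Z = 0.
A = 0 and Z = 0 is γ — a gamma ray.

gamma ray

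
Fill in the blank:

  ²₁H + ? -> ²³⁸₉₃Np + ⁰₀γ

U-236

Conserve mass number: 2 + A = 238 + 0, so A = 236.
Conserve atomic number: 1 + Z = 93 + 0, so Z = 92.
Z = 92 is uranium, so the species is ²³⁶₉₂U.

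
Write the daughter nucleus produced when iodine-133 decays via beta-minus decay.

Xe-133

Beta-minus decay: mass number changes by +0, atomic number by +1.
A: 133 = 133; Z: 53 + 1 = 54.
Z = 54 is xenon, so the daughter is xenon-133.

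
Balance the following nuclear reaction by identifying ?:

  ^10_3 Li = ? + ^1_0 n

Li-9

Conserve mass number: 10 = A + 1, so A = 9.
Conserve atomic number: 3 = Z + 0, so Z = 3.
Z = 3 is lithium, so the species is ^9_3 Li.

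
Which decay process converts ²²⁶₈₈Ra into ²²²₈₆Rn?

ΔA = 222 − 226 = -4; ΔZ = 86 − 88 = -2.
A drops by 4 and Z drops by 2 — the signature of alpha emission.

alpha decay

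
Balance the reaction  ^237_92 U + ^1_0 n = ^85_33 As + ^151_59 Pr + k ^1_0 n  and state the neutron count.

Conserve mass number: 238 = 85 + 151 + k, so k = 238 − 236 = 2.
Check atomic number: 92 = 33 + 59 + 0 = 92. ✓

2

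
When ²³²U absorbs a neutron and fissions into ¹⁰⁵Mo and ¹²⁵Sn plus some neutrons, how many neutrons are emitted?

Conserve mass number: 233 = 105 + 125 + k, so k = 233 − 230 = 3.
Check atomic number: 92 = 42 + 50 + 0 = 92. ✓

3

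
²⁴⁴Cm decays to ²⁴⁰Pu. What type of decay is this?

alpha decay

ΔA = 240 − 244 = -4; ΔZ = 94 − 96 = -2.
A drops by 4 and Z drops by 2 — the signature of alpha emission.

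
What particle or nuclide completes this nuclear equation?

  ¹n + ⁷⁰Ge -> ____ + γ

Conserve mass number: 1 + 70 = A + 0, so A = 71.
Conserve atomic number: 0 + 32 = Z + 0, so Z = 32.
Z = 32 is germanium, so the species is ⁷¹Ge.

Ge-71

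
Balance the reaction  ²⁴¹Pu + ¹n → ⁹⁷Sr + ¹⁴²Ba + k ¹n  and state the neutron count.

3

Conserve mass number: 242 = 97 + 142 + k, so k = 242 − 239 = 3.
Check atomic number: 94 = 38 + 56 + 0 = 94. ✓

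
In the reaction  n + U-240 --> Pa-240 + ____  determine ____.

proton

Conserve mass number: 1 + 240 = 240 + A, so A = 1.
Conserve atomic number: 0 + 92 = 91 + Z, so Z = 1.
A = 1 and Z = 1 is H-1 — a proton.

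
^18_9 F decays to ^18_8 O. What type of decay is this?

beta-plus decay or electron capture

ΔA = 18 − 18 = 0; ΔZ = 8 − 9 = -1.
A is unchanged and Z drops by 1 — a proton has become a neutron (β⁺ emission or electron capture).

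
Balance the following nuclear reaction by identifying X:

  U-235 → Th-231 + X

Conserve mass number: 235 = 231 + A, so A = 4.
Conserve atomic number: 92 = 90 + Z, so Z = 2.
A = 4 and Z = 2 is He-4 — an alpha particle.

alpha particle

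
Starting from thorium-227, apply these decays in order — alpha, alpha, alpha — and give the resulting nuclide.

Start: (A, Z) = (227, 90).
After α: (223, 88).
After α: (219, 86).
After α: (215, 84).
Z = 84 is polonium.

Po-215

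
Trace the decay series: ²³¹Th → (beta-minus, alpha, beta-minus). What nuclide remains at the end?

Start: (A, Z) = (231, 90).
After β⁻: (231, 91).
After α: (227, 89).
After β⁻: (227, 90).
Z = 90 is thorium.

Th-227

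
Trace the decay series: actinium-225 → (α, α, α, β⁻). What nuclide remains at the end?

Start: (A, Z) = (225, 89).
After α: (221, 87).
After α: (217, 85).
After α: (213, 83).
After β⁻: (213, 84).
Z = 84 is polonium.

Po-213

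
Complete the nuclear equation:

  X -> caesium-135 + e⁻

Conserve mass number: A = 135 + 0, so A = 135.
Conserve atomic number: Z = 55 − 1, so Z = 54.
Z = 54 is xenon, so the species is xenon-135.

Xe-135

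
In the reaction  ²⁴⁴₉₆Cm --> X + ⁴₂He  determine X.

Conserve mass number: 244 = A + 4, so A = 240.
Conserve atomic number: 96 = Z + 2, so Z = 94.
Z = 94 is plutonium, so the species is ²⁴⁰₉₄Pu.

Pu-240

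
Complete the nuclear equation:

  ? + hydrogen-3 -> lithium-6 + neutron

alpha particle

Conserve mass number: A + 3 = 6 + 1, so A = 4.
Conserve atomic number: Z + 1 = 3 + 0, so Z = 2.
A = 4 and Z = 2 is helium-4 — an alpha particle.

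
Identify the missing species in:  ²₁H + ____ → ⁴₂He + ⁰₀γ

Conserve mass number: 2 + A = 4 + 0, so A = 2.
Conserve atomic number: 1 + Z = 2 + 0, so Z = 1.
A = 2 and Z = 1 is ²₁H — a deuteron.

deuteron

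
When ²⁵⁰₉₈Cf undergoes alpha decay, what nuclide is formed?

Alpha decay: mass number changes by -4, atomic number by -2.
A: 250 − 4 = 246; Z: 98 − 2 = 96.
Z = 96 is curium, so the daughter is ²⁴⁶₉₆Cm.

Cm-246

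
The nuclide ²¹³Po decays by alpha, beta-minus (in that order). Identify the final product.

Bi-209

Start: (A, Z) = (213, 84).
After α: (209, 82).
After β⁻: (209, 83).
Z = 83 is bismuth.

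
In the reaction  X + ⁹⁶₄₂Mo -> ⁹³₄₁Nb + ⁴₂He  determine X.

Conserve mass number: A + 96 = 93 + 4, so A = 1.
Conserve atomic number: Z + 42 = 41 + 2, so Z = 1.
A = 1 and Z = 1 is ¹₁H — a proton.

proton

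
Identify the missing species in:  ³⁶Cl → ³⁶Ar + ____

beta-minus particle

Conserve mass number: 36 = 36 + A, so A = 0.
Conserve atomic number: 17 = 18 + Z, so Z = -1.
A = 0 and Z = -1 is e⁻ — a beta-minus particle.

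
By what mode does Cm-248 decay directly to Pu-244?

ΔA = 244 − 248 = -4; ΔZ = 94 − 96 = -2.
A drops by 4 and Z drops by 2 — the signature of alpha emission.

alpha decay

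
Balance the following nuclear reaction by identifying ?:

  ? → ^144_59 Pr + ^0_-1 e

Conserve mass number: A = 144 + 0, so A = 144.
Conserve atomic number: Z = 59 − 1, so Z = 58.
Z = 58 is cerium, so the species is ^144_58 Ce.

Ce-144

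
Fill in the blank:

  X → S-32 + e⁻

P-32

Conserve mass number: A = 32 + 0, so A = 32.
Conserve atomic number: Z = 16 − 1, so Z = 15.
Z = 15 is phosphorus, so the species is P-32.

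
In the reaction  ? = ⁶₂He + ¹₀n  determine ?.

Conserve mass number: A = 6 + 1, so A = 7.
Conserve atomic number: Z = 2 + 0, so Z = 2.
Z = 2 is helium, so the species is ⁷₂He.

He-7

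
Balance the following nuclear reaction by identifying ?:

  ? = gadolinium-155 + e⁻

Conserve mass number: A = 155 + 0, so A = 155.
Conserve atomic number: Z = 64 − 1, so Z = 63.
Z = 63 is europium, so the species is europium-155.

Eu-155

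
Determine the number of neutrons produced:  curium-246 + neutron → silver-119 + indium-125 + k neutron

3

Conserve mass number: 247 = 119 + 125 + k, so k = 247 − 244 = 3.
Check atomic number: 96 = 47 + 49 + 0 = 96. ✓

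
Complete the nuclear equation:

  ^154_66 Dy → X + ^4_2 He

Conserve mass number: 154 = A + 4, so A = 150.
Conserve atomic number: 66 = Z + 2, so Z = 64.
Z = 64 is gadolinium, so the species is ^150_64 Gd.

Gd-150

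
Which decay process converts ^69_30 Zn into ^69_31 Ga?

beta-minus decay

ΔA = 69 − 69 = 0; ΔZ = 31 − 30 = +1.
A is unchanged and Z rises by 1 — a neutron has become a proton (β⁻ decay).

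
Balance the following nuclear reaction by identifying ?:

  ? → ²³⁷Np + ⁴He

Conserve mass number: A = 237 + 4, so A = 241.
Conserve atomic number: Z = 93 + 2, so Z = 95.
Z = 95 is americium, so the species is ²⁴¹Am.

Am-241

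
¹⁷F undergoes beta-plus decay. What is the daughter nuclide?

Beta-plus decay: mass number changes by +0, atomic number by -1.
A: 17 = 17; Z: 9 − 1 = 8.
Z = 8 is oxygen, so the daughter is ¹⁷O.

O-17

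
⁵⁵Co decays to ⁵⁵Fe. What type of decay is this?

beta-plus decay or electron capture

ΔA = 55 − 55 = 0; ΔZ = 26 − 27 = -1.
A is unchanged and Z drops by 1 — a proton has become a neutron (β⁺ emission or electron capture).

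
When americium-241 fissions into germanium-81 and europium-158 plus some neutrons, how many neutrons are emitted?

2

Conserve mass number: 241 = 81 + 158 + k, so k = 241 − 239 = 2.
Check atomic number: 95 = 32 + 63 + 0 = 95. ✓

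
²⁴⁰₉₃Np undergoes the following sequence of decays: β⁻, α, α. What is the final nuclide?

Th-232

Start: (A, Z) = (240, 93).
After β⁻: (240, 94).
After α: (236, 92).
After α: (232, 90).
Z = 90 is thorium.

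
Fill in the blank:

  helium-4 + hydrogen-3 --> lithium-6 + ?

Conserve mass number: 4 + 3 = 6 + A, so A = 1.
Conserve atomic number: 2 + 1 = 3 + Z, so Z = 0.
A = 1 and Z = 0 is neutron — a neutron.

neutron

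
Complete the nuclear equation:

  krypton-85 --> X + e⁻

Conserve mass number: 85 = A + 0, so A = 85.
Conserve atomic number: 36 = Z − 1, so Z = 37.
Z = 37 is rubidium, so the species is rubidium-85.

Rb-85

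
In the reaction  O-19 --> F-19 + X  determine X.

beta-minus particle

Conserve mass number: 19 = 19 + A, so A = 0.
Conserve atomic number: 8 = 9 + Z, so Z = -1.
A = 0 and Z = -1 is e⁻ — a beta-minus particle.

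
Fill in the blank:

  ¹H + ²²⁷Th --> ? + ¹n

Pa-227

Conserve mass number: 1 + 227 = A + 1, so A = 227.
Conserve atomic number: 1 + 90 = Z + 0, so Z = 91.
Z = 91 is protactinium, so the species is ²²⁷Pa.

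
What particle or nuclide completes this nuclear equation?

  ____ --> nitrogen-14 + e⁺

Conserve mass number: A = 14 + 0, so A = 14.
Conserve atomic number: Z = 7 + 1, so Z = 8.
Z = 8 is oxygen, so the species is oxygen-14.

O-14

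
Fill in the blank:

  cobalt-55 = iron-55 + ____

Conserve mass number: 55 = 55 + A, so A = 0.
Conserve atomic number: 27 = 26 + Z, so Z = 1.
A = 0 and Z = 1 is e⁺ — a positron.

positron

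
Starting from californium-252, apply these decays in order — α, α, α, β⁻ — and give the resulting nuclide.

Np-240

Start: (A, Z) = (252, 98).
After α: (248, 96).
After α: (244, 94).
After α: (240, 92).
After β⁻: (240, 93).
Z = 93 is neptunium.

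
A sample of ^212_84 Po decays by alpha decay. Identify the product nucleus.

Alpha decay: mass number changes by -4, atomic number by -2.
A: 212 − 4 = 208; Z: 84 − 2 = 82.
Z = 82 is lead, so the daughter is ^208_82 Pb.

Pb-208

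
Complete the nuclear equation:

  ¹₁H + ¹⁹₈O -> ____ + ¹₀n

Conserve mass number: 1 + 19 = A + 1, so A = 19.
Conserve atomic number: 1 + 8 = Z + 0, so Z = 9.
Z = 9 is fluorine, so the species is ¹⁹₉F.

F-19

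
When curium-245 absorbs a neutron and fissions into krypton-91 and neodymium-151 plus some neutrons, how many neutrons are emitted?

4

Conserve mass number: 246 = 91 + 151 + k, so k = 246 − 242 = 4.
Check atomic number: 96 = 36 + 60 + 0 = 96. ✓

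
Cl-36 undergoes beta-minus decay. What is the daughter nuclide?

Beta-minus decay: mass number changes by +0, atomic number by +1.
A: 36 = 36; Z: 17 + 1 = 18.
Z = 18 is argon, so the daughter is Ar-36.

Ar-36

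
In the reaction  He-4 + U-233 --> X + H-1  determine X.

Conserve mass number: 4 + 233 = A + 1, so A = 236.
Conserve atomic number: 2 + 92 = Z + 1, so Z = 93.
Z = 93 is neptunium, so the species is Np-236.

Np-236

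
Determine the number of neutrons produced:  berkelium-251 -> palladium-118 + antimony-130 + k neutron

3

Conserve mass number: 251 = 118 + 130 + k, so k = 251 − 248 = 3.
Check atomic number: 97 = 46 + 51 + 0 = 97. ✓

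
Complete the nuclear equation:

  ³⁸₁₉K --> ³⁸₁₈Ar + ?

positron

Conserve mass number: 38 = 38 + A, so A = 0.
Conserve atomic number: 19 = 18 + Z, so Z = 1.
A = 0 and Z = 1 is ⁰₁e — a positron.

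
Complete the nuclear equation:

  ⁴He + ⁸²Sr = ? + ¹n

Conserve mass number: 4 + 82 = A + 1, so A = 85.
Conserve atomic number: 2 + 38 = Z + 0, so Z = 40.
Z = 40 is zirconium, so the species is ⁸⁵Zr.

Zr-85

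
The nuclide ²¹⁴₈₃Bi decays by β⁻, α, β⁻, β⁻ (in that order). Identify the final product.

Start: (A, Z) = (214, 83).
After β⁻: (214, 84).
After α: (210, 82).
After β⁻: (210, 83).
After β⁻: (210, 84).
Z = 84 is polonium.

Po-210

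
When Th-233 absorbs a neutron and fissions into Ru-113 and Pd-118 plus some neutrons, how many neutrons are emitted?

Conserve mass number: 234 = 113 + 118 + k, so k = 234 − 231 = 3.
Check atomic number: 90 = 44 + 46 + 0 = 90. ✓

3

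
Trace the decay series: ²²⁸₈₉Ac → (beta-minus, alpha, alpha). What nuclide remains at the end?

Start: (A, Z) = (228, 89).
After β⁻: (228, 90).
After α: (224, 88).
After α: (220, 86).
Z = 86 is radon.

Rn-220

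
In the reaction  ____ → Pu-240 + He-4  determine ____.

Cm-244

Conserve mass number: A = 240 + 4, so A = 244.
Conserve atomic number: Z = 94 + 2, so Z = 96.
Z = 96 is curium, so the species is Cm-244.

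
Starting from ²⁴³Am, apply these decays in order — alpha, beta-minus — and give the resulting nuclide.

Pu-239

Start: (A, Z) = (243, 95).
After α: (239, 93).
After β⁻: (239, 94).
Z = 94 is plutonium.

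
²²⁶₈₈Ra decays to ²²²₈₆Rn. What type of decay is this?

alpha decay

ΔA = 222 − 226 = -4; ΔZ = 86 − 88 = -2.
A drops by 4 and Z drops by 2 — the signature of alpha emission.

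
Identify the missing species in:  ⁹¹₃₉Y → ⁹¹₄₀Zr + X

Conserve mass number: 91 = 91 + A, so A = 0.
Conserve atomic number: 39 = 40 + Z, so Z = -1.
A = 0 and Z = -1 is ⁰₋₁e — a beta-minus particle.

beta-minus particle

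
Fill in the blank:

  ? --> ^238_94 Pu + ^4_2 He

Cm-242

Conserve mass number: A = 238 + 4, so A = 242.
Conserve atomic number: Z = 94 + 2, so Z = 96.
Z = 96 is curium, so the species is ^242_96 Cm.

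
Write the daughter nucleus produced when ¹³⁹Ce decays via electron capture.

La-139

Electron capture: mass number changes by +0, atomic number by -1.
A: 139 = 139; Z: 58 − 1 = 57.
Z = 57 is lanthanum, so the daughter is ¹³⁹La.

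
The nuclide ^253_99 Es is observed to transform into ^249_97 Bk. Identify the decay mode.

alpha decay

ΔA = 249 − 253 = -4; ΔZ = 97 − 99 = -2.
A drops by 4 and Z drops by 2 — the signature of alpha emission.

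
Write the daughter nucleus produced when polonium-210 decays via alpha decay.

Pb-206

Alpha decay: mass number changes by -4, atomic number by -2.
A: 210 − 4 = 206; Z: 84 − 2 = 82.
Z = 82 is lead, so the daughter is lead-206.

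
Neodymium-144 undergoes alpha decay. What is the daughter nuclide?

Ce-140

Alpha decay: mass number changes by -4, atomic number by -2.
A: 144 − 4 = 140; Z: 60 − 2 = 58.
Z = 58 is cerium, so the daughter is cerium-140.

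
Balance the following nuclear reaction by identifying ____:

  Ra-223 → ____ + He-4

Rn-219

Conserve mass number: 223 = A + 4, so A = 219.
Conserve atomic number: 88 = Z + 2, so Z = 86.
Z = 86 is radon, so the species is Rn-219.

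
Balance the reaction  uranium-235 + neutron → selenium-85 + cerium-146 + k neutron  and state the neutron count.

Conserve mass number: 236 = 85 + 146 + k, so k = 236 − 231 = 5.
Check atomic number: 92 = 34 + 58 + 0 = 92. ✓

5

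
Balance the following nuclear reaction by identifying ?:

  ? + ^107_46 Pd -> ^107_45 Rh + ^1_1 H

Conserve mass number: A + 107 = 107 + 1, so A = 1.
Conserve atomic number: Z + 46 = 45 + 1, so Z = 0.
A = 1 and Z = 0 is ^1_0 n — a neutron.

neutron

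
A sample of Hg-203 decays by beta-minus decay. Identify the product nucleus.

Beta-minus decay: mass number changes by +0, atomic number by +1.
A: 203 = 203; Z: 80 + 1 = 81.
Z = 81 is thallium, so the daughter is Tl-203.

Tl-203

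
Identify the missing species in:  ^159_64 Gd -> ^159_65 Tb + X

Conserve mass number: 159 = 159 + A, so A = 0.
Conserve atomic number: 64 = 65 + Z, so Z = -1.
A = 0 and Z = -1 is ^0_-1 e — a beta-minus particle.

beta-minus particle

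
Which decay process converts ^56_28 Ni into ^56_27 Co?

beta-plus decay or electron capture

ΔA = 56 − 56 = 0; ΔZ = 27 − 28 = -1.
A is unchanged and Z drops by 1 — a proton has become a neutron (β⁺ emission or electron capture).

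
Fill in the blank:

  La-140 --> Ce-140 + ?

Conserve mass number: 140 = 140 + A, so A = 0.
Conserve atomic number: 57 = 58 + Z, so Z = -1.
A = 0 and Z = -1 is e⁻ — a beta-minus particle.

beta-minus particle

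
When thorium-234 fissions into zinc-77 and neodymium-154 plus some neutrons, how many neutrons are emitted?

Conserve mass number: 234 = 77 + 154 + k, so k = 234 − 231 = 3.
Check atomic number: 90 = 30 + 60 + 0 = 90. ✓

3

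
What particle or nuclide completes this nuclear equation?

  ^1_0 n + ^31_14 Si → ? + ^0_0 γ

Si-32

Conserve mass number: 1 + 31 = A + 0, so A = 32.
Conserve atomic number: 0 + 14 = Z + 0, so Z = 14.
Z = 14 is silicon, so the species is ^32_14 Si.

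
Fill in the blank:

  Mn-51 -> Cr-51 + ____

positron

Conserve mass number: 51 = 51 + A, so A = 0.
Conserve atomic number: 25 = 24 + Z, so Z = 1.
A = 0 and Z = 1 is e⁺ — a positron.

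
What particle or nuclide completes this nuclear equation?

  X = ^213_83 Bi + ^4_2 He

Conserve mass number: A = 213 + 4, so A = 217.
Conserve atomic number: Z = 83 + 2, so Z = 85.
Z = 85 is astatine, so the species is ^217_85 At.

At-217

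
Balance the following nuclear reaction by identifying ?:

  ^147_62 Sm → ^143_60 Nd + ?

Conserve mass number: 147 = 143 + A, so A = 4.
Conserve atomic number: 62 = 60 + Z, so Z = 2.
A = 4 and Z = 2 is ^4_2 He — an alpha particle.

alpha particle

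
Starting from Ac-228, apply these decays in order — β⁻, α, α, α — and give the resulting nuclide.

Start: (A, Z) = (228, 89).
After β⁻: (228, 90).
After α: (224, 88).
After α: (220, 86).
After α: (216, 84).
Z = 84 is polonium.

Po-216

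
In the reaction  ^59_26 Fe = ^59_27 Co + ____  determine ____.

beta-minus particle

Conserve mass number: 59 = 59 + A, so A = 0.
Conserve atomic number: 26 = 27 + Z, so Z = -1.
A = 0 and Z = -1 is ^0_-1 e — a beta-minus particle.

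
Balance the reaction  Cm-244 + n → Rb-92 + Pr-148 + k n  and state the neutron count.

5

Conserve mass number: 245 = 92 + 148 + k, so k = 245 − 240 = 5.
Check atomic number: 96 = 37 + 59 + 0 = 96. ✓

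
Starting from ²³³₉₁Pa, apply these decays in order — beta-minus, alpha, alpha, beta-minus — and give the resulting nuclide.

Start: (A, Z) = (233, 91).
After β⁻: (233, 92).
After α: (229, 90).
After α: (225, 88).
After β⁻: (225, 89).
Z = 89 is actinium.

Ac-225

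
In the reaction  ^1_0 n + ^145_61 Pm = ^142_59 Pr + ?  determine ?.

Conserve mass number: 1 + 145 = 142 + A, so A = 4.
Conserve atomic number: 0 + 61 = 59 + Z, so Z = 2.
A = 4 and Z = 2 is ^4_2 He — an alpha particle.

alpha particle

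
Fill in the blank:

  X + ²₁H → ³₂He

proton

Conserve mass number: A + 2 = 3, so A = 1.
Conserve atomic number: Z + 1 = 2, so Z = 1.
A = 1 and Z = 1 is ¹₁H — a proton.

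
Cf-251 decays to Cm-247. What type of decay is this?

alpha decay

ΔA = 247 − 251 = -4; ΔZ = 96 − 98 = -2.
A drops by 4 and Z drops by 2 — the signature of alpha emission.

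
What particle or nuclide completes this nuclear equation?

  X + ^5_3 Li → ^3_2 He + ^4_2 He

Conserve mass number: A + 5 = 3 + 4, so A = 2.
Conserve atomic number: Z + 3 = 2 + 2, so Z = 1.
A = 2 and Z = 1 is ^2_1 H — a deuteron.

deuteron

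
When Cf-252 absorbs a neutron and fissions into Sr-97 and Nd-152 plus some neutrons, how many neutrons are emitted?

Conserve mass number: 253 = 97 + 152 + k, so k = 253 − 249 = 4.
Check atomic number: 98 = 38 + 60 + 0 = 98. ✓

4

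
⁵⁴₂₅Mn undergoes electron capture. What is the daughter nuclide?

Electron capture: mass number changes by +0, atomic number by -1.
A: 54 = 54; Z: 25 − 1 = 24.
Z = 24 is chromium, so the daughter is ⁵⁴₂₄Cr.

Cr-54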